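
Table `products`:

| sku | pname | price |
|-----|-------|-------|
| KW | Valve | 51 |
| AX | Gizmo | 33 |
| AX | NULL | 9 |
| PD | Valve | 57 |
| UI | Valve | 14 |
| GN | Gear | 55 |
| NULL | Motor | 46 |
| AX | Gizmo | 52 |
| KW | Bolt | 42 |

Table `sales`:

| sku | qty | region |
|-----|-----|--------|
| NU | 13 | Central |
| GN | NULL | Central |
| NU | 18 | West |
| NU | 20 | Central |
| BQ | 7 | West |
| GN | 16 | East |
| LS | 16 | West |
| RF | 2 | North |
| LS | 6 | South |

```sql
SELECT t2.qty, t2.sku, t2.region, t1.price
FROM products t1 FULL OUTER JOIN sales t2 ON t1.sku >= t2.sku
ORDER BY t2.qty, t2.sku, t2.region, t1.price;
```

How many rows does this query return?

FULL OUTER JOIN keeps every row from both sides; unmatched rows get NULL for the other side's columns.
Matching on t1.sku >= t2.sku. A NULL in a compared column never satisfies the condition.
Matched pairs: 26; unmatched t1 rows kept: 4; unmatched t2 rows kept: 0.
Total: 26 matched + 4 padded = 30 rows.

30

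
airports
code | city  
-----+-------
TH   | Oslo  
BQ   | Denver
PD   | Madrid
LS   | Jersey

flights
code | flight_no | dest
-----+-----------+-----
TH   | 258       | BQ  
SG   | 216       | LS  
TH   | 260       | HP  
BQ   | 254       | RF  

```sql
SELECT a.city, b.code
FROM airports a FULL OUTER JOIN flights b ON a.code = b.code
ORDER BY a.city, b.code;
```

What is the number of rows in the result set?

FULL OUTER JOIN keeps every row from both sides; unmatched rows get NULL for the other side's columns.
Matching on a.code = b.code.
- code=TH: 2 matching b row(s), so 2 row(s) emitted.
- code=BQ: 1 matching b row(s), so 1 row(s) emitted.
- code=PD: no b row matches, row kept with b columns NULL.
- code=LS: no b row matches, row kept with b columns NULL.
- 1 b row(s) had no a match → kept, a columns NULL.
Total: 3 matched + 3 padded = 6 rows.

6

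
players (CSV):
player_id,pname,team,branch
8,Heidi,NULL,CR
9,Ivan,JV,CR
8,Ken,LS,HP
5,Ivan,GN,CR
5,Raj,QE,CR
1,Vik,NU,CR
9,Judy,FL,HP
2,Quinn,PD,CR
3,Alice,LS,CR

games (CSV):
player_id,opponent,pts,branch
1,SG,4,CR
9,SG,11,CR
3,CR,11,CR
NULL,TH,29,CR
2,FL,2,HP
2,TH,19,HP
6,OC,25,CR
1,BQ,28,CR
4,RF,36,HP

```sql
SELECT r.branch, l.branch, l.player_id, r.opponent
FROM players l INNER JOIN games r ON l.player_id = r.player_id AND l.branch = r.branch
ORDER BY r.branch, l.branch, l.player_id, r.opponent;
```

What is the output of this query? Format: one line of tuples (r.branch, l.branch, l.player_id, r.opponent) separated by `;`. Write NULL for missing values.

(CR, CR, 1, BQ); (CR, CR, 1, SG); (CR, CR, 3, CR); (CR, CR, 9, SG)

INNER JOIN keeps only pairs where the ON condition holds.
Matching on l.player_id = r.player_id AND l.branch = r.branch. A NULL in a compared column never satisfies the condition.
- l row (player_id=8, branch=CR): no match → dropped.
- l row (player_id=9, branch=CR): matches 1 r row(s) → 1 output row(s).
- l row (player_id=8, branch=HP): no match → dropped.
- l row (player_id=5, branch=CR): no match → dropped.
- l row (player_id=5, branch=CR): no match → dropped.
- l row (player_id=1, branch=CR): matches 2 r row(s) → 2 output row(s).
- l row (player_id=9, branch=HP): no match → dropped.
- l row (player_id=2, branch=CR): no match → dropped.
- l row (player_id=3, branch=CR): matches 1 r row(s) → 1 output row(s).
After projecting and ordering:
r.branch | l.branch | l.player_id | r.opponent
CR | CR | 1 | BQ
CR | CR | 1 | SG
CR | CR | 3 | CR
CR | CR | 9 | SG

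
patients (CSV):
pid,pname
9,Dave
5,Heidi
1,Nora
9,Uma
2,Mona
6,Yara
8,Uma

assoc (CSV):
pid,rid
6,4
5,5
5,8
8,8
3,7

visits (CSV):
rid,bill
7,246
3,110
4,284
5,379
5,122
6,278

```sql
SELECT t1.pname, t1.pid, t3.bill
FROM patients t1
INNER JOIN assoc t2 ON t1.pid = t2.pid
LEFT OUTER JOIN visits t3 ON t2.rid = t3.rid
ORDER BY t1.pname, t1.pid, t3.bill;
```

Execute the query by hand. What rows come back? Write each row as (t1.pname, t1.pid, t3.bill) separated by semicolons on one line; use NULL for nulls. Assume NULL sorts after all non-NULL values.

Evaluate left to right. First `patients t1 INNER JOIN assoc t2` on pid: 4 row(s).
Then LEFT JOIN `visits t3` on rid: each of those 4 rows is kept; rows whose t2.rid has no match in t3 get NULL for t3's columns.

(Heidi, 5, 122); (Heidi, 5, 379); (Heidi, 5, NULL); (Uma, 8, NULL); (Yara, 6, 284)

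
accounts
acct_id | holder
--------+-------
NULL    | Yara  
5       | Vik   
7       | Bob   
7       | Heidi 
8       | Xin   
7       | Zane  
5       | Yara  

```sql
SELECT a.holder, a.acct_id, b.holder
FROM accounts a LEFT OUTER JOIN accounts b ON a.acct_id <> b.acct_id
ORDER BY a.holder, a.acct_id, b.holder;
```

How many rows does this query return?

23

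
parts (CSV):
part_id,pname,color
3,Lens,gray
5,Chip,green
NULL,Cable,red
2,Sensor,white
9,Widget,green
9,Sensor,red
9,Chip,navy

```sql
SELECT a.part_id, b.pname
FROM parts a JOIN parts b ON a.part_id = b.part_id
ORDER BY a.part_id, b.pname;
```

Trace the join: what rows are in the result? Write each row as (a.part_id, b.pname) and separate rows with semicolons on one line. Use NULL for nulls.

(2, Sensor); (3, Lens); (5, Chip); (9, Chip); (9, Chip); (9, Chip); (9, Sensor); (9, Sensor); (9, Sensor); (9, Widget); (9, Widget); (9, Widget)

INNER JOIN keeps only pairs where the ON condition holds.
Matching on a.part_id = b.part_id. A NULL in a compared column never satisfies the condition.
Matched pairs: 12.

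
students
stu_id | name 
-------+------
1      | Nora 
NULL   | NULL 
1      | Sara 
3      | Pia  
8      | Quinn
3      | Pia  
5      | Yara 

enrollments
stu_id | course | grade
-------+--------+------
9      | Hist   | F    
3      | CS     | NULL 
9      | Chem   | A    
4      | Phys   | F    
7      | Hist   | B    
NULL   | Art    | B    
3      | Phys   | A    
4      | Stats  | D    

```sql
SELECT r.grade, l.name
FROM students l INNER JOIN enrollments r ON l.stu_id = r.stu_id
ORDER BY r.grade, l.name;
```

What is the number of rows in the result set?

INNER JOIN keeps only pairs where the ON condition holds.
Matching on l.stu_id = r.stu_id. A NULL in a compared column never satisfies the condition.
- stu_id=1: no matching r row, dropped.
- stu_id=NULL: no matching r row, dropped.
- stu_id=1: no matching r row, dropped.
- stu_id=3: 2 matching r row(s), so 2 row(s) emitted.
- stu_id=8: no matching r row, dropped.
- stu_id=3: 2 matching r row(s), so 2 row(s) emitted.
- stu_id=5: no matching r row, dropped.
Total: 4 rows.

4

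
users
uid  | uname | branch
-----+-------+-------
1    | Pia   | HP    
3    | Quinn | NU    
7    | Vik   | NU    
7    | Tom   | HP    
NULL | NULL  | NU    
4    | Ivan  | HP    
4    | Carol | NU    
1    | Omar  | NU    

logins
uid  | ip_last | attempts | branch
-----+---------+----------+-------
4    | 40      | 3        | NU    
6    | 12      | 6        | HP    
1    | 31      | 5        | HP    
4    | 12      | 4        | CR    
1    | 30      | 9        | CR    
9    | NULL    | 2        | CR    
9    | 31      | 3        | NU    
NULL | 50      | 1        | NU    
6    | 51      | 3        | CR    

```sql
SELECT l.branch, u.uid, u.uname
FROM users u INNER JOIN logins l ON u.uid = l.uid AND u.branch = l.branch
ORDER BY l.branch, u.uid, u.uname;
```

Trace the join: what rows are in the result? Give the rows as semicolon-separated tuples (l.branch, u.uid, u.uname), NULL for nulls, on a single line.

INNER JOIN keeps only pairs where the ON condition holds.
Matching on u.uid = l.uid AND u.branch = l.branch. A NULL in a compared column never satisfies the condition.
Matched pairs: 2.

(HP, 1, Pia); (NU, 4, Carol)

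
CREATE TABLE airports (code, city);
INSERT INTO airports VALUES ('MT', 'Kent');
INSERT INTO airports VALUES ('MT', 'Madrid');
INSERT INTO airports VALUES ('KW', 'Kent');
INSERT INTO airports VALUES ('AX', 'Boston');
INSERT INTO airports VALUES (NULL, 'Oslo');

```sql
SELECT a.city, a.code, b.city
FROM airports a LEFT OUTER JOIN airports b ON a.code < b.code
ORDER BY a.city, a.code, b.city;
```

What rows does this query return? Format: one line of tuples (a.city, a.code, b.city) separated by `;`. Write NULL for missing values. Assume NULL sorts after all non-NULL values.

(Boston, AX, Kent); (Boston, AX, Kent); (Boston, AX, Madrid); (Kent, KW, Kent); (Kent, KW, Madrid); (Kent, MT, NULL); (Madrid, MT, NULL); (Oslo, NULL, NULL)

LEFT JOIN keeps every row from `airports a`; unmatched rows get NULL for `airports b`'s columns.
Matching on a.code < b.code. A NULL in a compared column never satisfies the condition.
Matched pairs: 5; unmatched a rows kept: 3.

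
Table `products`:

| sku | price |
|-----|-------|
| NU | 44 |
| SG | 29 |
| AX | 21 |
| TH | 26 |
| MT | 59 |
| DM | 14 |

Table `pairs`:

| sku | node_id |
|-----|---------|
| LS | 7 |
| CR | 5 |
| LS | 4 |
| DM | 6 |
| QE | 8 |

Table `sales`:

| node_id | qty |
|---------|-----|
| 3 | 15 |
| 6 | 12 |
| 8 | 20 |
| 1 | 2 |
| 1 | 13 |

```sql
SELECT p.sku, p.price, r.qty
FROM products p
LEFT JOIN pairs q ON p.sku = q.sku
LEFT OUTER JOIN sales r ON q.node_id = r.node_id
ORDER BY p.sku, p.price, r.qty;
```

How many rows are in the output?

Evaluate left to right. First `products p LEFT JOIN pairs q` on sku: 6 row(s).
Then LEFT JOIN `sales r` on node_id: each of those 6 rows is kept; rows whose q.node_id has no match in r get NULL for r's columns.
Result: 6 row(s).

6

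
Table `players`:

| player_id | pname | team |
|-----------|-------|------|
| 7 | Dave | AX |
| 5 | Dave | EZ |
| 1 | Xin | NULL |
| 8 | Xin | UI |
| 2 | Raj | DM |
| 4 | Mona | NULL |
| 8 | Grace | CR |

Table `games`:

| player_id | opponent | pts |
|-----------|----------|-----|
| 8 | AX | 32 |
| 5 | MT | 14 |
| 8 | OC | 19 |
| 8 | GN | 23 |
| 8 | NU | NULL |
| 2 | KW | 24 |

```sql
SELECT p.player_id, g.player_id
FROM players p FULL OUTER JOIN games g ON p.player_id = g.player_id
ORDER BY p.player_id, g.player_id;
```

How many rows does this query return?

FULL OUTER JOIN keeps every row from both sides; unmatched rows get NULL for the other side's columns.
Matching on p.player_id = g.player_id.
Matched pairs: 10; unmatched p rows kept: 3; unmatched g rows kept: 0.
Total: 10 matched + 3 padded = 13 rows.

13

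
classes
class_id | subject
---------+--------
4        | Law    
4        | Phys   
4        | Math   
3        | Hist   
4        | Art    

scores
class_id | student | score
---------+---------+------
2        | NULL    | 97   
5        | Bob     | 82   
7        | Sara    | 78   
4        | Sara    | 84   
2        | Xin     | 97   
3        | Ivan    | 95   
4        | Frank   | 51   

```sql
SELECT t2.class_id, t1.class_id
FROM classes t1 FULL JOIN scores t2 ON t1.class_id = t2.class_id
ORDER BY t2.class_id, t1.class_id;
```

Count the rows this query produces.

FULL OUTER JOIN keeps every row from both sides; unmatched rows get NULL for the other side's columns.
Matching on t1.class_id = t2.class_id.
- t1 row (class_id=4): matches 2 t2 row(s) → 2 output row(s).
- t1 row (class_id=4): matches 2 t2 row(s) → 2 output row(s).
- t1 row (class_id=4): matches 2 t2 row(s) → 2 output row(s).
- t1 row (class_id=3): matches 1 t2 row(s) → 1 output row(s).
- t1 row (class_id=4): matches 2 t2 row(s) → 2 output row(s).
- 4 row(s) from t2 found no t1 partner → padded with NULL.
Total: 9 matched + 4 padded = 13 rows.

13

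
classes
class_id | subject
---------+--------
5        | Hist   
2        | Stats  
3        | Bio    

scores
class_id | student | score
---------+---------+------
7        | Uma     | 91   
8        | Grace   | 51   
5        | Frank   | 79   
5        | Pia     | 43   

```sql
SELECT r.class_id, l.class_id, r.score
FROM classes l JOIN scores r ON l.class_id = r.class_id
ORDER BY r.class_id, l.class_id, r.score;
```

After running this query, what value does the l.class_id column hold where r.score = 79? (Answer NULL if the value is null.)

INNER JOIN keeps only pairs where the ON condition holds.
Matching on l.class_id = r.class_id.
Matched pairs: 2.

5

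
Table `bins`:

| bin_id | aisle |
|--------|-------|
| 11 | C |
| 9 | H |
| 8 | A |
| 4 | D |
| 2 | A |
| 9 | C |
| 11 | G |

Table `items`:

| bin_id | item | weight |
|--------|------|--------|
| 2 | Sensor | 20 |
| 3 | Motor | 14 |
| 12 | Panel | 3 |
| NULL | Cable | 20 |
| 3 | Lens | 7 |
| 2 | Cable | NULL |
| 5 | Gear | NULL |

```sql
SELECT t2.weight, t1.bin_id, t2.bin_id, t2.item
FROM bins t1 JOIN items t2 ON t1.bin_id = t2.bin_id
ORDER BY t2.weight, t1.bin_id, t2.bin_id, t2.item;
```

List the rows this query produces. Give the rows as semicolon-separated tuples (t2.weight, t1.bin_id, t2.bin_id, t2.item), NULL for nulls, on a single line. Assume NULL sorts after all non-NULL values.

INNER JOIN keeps only pairs where the ON condition holds.
Matching on t1.bin_id = t2.bin_id. A NULL in a compared column never satisfies the condition.
- bin_id=11: no matching t2 row, dropped.
- bin_id=9: no matching t2 row, dropped.
- bin_id=8: no matching t2 row, dropped.
- bin_id=4: no matching t2 row, dropped.
- bin_id=2: 2 matching t2 row(s), so 2 row(s) emitted.
- bin_id=9: no matching t2 row, dropped.
- bin_id=11: no matching t2 row, dropped.
After projecting and ordering:
t2.weight | t1.bin_id | t2.bin_id | t2.item
20 | 2 | 2 | Sensor
NULL | 2 | 2 | Cable

(20, 2, 2, Sensor); (NULL, 2, 2, Cable)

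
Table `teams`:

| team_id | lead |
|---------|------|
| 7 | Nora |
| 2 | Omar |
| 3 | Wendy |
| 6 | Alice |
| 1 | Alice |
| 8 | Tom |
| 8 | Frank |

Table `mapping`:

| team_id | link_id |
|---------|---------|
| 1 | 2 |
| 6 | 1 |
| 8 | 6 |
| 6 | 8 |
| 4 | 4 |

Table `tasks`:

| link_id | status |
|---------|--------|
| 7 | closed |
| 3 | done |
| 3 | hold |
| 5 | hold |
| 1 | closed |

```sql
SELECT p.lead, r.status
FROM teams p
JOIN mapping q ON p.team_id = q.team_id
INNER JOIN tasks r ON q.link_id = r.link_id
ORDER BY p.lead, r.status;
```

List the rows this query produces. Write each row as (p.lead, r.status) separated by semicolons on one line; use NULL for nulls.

(Alice, closed)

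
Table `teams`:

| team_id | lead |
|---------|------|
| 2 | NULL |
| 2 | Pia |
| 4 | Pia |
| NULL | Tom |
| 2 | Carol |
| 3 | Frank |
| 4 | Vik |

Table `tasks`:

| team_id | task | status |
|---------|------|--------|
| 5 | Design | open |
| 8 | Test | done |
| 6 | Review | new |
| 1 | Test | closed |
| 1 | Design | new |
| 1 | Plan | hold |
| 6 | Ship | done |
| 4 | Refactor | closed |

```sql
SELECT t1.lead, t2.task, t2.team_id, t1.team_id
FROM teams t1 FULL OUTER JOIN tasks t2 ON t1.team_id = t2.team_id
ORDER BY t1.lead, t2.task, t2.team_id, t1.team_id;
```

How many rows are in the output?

14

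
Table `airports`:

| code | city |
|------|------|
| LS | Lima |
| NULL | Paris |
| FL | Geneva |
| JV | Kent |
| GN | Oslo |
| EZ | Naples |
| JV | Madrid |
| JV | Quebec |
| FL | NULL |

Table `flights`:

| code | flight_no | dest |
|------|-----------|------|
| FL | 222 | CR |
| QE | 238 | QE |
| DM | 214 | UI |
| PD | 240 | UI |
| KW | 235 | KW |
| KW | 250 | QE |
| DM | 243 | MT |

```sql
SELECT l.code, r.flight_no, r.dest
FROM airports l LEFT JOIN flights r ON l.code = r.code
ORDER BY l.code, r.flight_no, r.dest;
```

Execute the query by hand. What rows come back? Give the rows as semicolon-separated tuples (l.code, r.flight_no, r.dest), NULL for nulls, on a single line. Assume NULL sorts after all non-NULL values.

LEFT JOIN keeps every row from `airports`; unmatched rows get NULL for `flights`'s columns.
Matching on l.code = r.code. A NULL in a compared column never satisfies the condition.
- l[0] code=LS → no match; kept with NULLs on the r side.
- l[1] code=NULL → no match; kept with NULLs on the r side.
- l[2] code=FL → 1 match(es) in r → 1 row(s).
- l[3] code=JV → no match; kept with NULLs on the r side.
- l[4] code=GN → no match; kept with NULLs on the r side.
- l[5] code=EZ → no match; kept with NULLs on the r side.
- l[6] code=JV → no match; kept with NULLs on the r side.
- l[7] code=JV → no match; kept with NULLs on the r side.
- l[8] code=FL → 1 match(es) in r → 1 row(s).
After projecting and ordering:
l.code | r.flight_no | r.dest
EZ | NULL | NULL
FL | 222 | CR
FL | 222 | CR
GN | NULL | NULL
JV | NULL | NULL
JV | NULL | NULL
JV | NULL | NULL
LS | NULL | NULL
NULL | NULL | NULL

(EZ, NULL, NULL); (FL, 222, CR); (FL, 222, CR); (GN, NULL, NULL); (JV, NULL, NULL); (JV, NULL, NULL); (JV, NULL, NULL); (LS, NULL, NULL); (NULL, NULL, NULL)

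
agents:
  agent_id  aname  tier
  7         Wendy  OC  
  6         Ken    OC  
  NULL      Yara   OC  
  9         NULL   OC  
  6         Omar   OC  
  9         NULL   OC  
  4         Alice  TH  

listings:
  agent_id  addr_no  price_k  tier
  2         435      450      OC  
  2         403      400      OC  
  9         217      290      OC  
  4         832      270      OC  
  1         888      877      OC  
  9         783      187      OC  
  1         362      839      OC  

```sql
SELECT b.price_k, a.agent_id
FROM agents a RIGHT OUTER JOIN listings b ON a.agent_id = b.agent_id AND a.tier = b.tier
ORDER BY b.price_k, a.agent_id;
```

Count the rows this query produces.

9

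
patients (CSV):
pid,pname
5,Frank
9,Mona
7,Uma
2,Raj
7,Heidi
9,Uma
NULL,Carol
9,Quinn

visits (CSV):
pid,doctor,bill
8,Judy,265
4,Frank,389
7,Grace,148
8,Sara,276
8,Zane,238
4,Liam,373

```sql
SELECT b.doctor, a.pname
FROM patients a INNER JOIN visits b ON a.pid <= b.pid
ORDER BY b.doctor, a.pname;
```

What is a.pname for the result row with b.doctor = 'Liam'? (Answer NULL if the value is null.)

Raj

INNER JOIN keeps only pairs where the ON condition holds.
Matching on a.pid <= b.pid. A NULL in a compared column never satisfies the condition.
- a[0] pid=5 → 4 match(es) in b → 4 row(s).
- a[1] pid=9 → no match; dropped.
- a[2] pid=7 → 4 match(es) in b → 4 row(s).
- a[3] pid=2 → 6 match(es) in b → 6 row(s).
- a[4] pid=7 → 4 match(es) in b → 4 row(s).
- a[5] pid=9 → no match; dropped.
- a[6] pid=NULL → no match; dropped.
- a[7] pid=9 → no match; dropped.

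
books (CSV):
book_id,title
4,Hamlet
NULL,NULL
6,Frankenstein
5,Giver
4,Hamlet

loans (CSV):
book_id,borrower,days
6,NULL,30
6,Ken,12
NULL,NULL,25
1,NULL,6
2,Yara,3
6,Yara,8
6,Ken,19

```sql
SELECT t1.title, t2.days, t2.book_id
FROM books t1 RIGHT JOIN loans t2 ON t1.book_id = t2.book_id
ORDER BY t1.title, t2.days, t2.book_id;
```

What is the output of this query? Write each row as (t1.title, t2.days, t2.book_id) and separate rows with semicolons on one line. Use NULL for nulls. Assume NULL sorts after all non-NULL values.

(Frankenstein, 8, 6); (Frankenstein, 12, 6); (Frankenstein, 19, 6); (Frankenstein, 30, 6); (NULL, 3, 2); (NULL, 6, 1); (NULL, 25, NULL)

RIGHT JOIN keeps every row from `loans`; unmatched rows get NULL for `books`'s columns.
Matching on t1.book_id = t2.book_id. A NULL in a compared column never satisfies the condition.
- book_id=4: no matching t2 row.
- book_id=NULL: no matching t2 row.
- book_id=6: 4 matching t2 row(s), so 4 row(s) emitted.
- book_id=5: no matching t2 row.
- book_id=4: no matching t2 row.
- 3 row(s) from t2 found no t1 partner → padded with NULL.
After projecting and ordering:
t1.title | t2.days | t2.book_id
Frankenstein | 8 | 6
Frankenstein | 12 | 6
Frankenstein | 19 | 6
Frankenstein | 30 | 6
NULL | 3 | 2
NULL | 6 | 1
NULL | 25 | NULL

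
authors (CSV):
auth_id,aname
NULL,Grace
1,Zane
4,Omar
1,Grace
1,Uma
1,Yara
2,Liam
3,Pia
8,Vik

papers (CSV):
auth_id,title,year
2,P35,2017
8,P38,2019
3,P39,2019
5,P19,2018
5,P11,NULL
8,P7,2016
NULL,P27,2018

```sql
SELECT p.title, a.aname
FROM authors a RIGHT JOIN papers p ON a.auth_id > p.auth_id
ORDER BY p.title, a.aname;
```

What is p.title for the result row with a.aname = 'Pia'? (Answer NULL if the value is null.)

P35

RIGHT JOIN keeps every row from `papers`; unmatched rows get NULL for `authors`'s columns.
Matching on a.auth_id > p.auth_id. A NULL in a compared column never satisfies the condition.
- auth_id=NULL: no matching p row.
- auth_id=1: no matching p row.
- auth_id=4: 2 matching p row(s), so 2 row(s) emitted.
- auth_id=1: no matching p row.
- auth_id=1: no matching p row.
- auth_id=1: no matching p row.
- auth_id=2: no matching p row.
- auth_id=3: 1 matching p row(s), so 1 row(s) emitted.
- auth_id=8: 4 matching p row(s), so 4 row(s) emitted.
- 3 p row(s) had no a match → kept, a columns NULL.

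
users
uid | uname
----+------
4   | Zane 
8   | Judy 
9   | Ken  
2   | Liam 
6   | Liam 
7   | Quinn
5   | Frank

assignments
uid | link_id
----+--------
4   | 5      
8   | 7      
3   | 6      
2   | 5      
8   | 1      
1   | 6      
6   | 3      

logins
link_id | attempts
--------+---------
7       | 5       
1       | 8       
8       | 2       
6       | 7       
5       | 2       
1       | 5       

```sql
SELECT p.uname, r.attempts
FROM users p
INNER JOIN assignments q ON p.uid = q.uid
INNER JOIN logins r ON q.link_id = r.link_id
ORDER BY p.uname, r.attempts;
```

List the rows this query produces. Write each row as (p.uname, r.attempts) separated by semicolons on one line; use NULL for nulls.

(Judy, 5); (Judy, 5); (Judy, 8); (Liam, 2); (Zane, 2)

Step 1 — p INNER JOIN q on uid → 5 row(s).
Then INNER JOIN `logins r` on link_id: keep only rows whose q.link_id appears in r.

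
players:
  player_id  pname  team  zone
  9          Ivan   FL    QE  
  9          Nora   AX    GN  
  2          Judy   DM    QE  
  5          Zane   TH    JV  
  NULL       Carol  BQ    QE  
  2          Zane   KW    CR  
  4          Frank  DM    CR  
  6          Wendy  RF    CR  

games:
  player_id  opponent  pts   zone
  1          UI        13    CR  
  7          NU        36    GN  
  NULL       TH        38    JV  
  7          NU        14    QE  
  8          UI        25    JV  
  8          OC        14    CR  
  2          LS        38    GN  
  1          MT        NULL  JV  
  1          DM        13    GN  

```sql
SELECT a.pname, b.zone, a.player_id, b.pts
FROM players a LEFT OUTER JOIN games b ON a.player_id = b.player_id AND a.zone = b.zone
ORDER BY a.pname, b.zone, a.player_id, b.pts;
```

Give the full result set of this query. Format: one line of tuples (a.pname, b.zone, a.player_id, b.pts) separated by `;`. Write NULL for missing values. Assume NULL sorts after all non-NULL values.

LEFT JOIN keeps every row from `players`; unmatched rows get NULL for `games`'s columns.
Matching on a.player_id = b.player_id AND a.zone = b.zone. A NULL in a compared column never satisfies the condition.
Matched pairs: 0; unmatched a rows kept: 8.

(Carol, NULL, NULL, NULL); (Frank, NULL, 4, NULL); (Ivan, NULL, 9, NULL); (Judy, NULL, 2, NULL); (Nora, NULL, 9, NULL); (Wendy, NULL, 6, NULL); (Zane, NULL, 2, NULL); (Zane, NULL, 5, NULL)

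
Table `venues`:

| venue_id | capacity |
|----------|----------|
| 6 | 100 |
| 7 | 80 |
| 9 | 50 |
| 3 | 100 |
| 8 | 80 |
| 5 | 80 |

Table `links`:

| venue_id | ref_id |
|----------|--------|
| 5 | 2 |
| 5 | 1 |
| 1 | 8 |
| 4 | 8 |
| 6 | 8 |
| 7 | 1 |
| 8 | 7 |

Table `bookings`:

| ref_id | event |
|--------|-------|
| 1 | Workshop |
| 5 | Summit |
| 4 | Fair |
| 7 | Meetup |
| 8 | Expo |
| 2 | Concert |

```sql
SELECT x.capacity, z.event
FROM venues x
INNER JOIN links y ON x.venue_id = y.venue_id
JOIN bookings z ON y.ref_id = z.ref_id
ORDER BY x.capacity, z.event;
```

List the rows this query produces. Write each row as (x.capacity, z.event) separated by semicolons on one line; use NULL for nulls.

(80, Concert); (80, Meetup); (80, Workshop); (80, Workshop); (100, Expo)

Evaluate left to right. First `venues x INNER JOIN links y` on venue_id: 5 row(s).
Then INNER JOIN `bookings z` on ref_id: keep only rows whose y.ref_id appears in z.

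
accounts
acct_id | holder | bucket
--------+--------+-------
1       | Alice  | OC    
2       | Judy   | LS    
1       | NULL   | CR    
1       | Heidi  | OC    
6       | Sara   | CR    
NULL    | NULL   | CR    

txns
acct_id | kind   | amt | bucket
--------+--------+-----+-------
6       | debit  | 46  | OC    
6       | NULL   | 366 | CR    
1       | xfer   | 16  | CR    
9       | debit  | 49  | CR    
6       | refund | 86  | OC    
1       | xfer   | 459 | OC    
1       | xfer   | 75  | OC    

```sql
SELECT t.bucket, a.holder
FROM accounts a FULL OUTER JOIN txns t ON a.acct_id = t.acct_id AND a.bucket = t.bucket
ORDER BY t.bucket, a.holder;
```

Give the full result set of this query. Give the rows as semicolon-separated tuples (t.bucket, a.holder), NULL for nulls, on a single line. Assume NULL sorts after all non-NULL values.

(CR, Sara); (CR, NULL); (CR, NULL); (OC, Alice); (OC, Alice); (OC, Heidi); (OC, Heidi); (OC, NULL); (OC, NULL); (NULL, Judy); (NULL, NULL)

FULL OUTER JOIN keeps every row from both sides; unmatched rows get NULL for the other side's columns.
Matching on a.acct_id = t.acct_id AND a.bucket = t.bucket. A NULL in a compared column never satisfies the condition.
- acct_id=1, bucket=OC: 2 matching t row(s), so 2 row(s) emitted.
- acct_id=2, bucket=LS: no t row matches, row kept with t columns NULL.
- acct_id=1, bucket=CR: 1 matching t row(s), so 1 row(s) emitted.
- acct_id=1, bucket=OC: 2 matching t row(s), so 2 row(s) emitted.
- acct_id=6, bucket=CR: 1 matching t row(s), so 1 row(s) emitted.
- acct_id=NULL, bucket=CR: no t row matches, row kept with t columns NULL.
- plus 3 unmatched t row(s), each kept with NULL a columns.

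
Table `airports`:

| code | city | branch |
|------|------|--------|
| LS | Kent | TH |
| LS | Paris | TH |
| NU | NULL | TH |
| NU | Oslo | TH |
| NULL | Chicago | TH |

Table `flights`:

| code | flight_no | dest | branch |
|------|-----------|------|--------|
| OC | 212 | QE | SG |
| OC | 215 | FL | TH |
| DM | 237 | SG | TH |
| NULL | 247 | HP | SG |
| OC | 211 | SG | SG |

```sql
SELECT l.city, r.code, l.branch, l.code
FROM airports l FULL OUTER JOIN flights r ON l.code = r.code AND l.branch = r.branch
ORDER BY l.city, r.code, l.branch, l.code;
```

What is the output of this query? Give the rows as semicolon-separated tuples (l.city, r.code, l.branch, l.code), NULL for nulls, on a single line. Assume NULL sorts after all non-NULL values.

FULL OUTER JOIN keeps every row from both sides; unmatched rows get NULL for the other side's columns.
Matching on l.code = r.code AND l.branch = r.branch. A NULL in a compared column never satisfies the condition.
- code=LS, branch=TH: no r row matches, row kept with r columns NULL.
- code=LS, branch=TH: no r row matches, row kept with r columns NULL.
- code=NU, branch=TH: no r row matches, row kept with r columns NULL.
- code=NU, branch=TH: no r row matches, row kept with r columns NULL.
- code=NULL, branch=TH: no r row matches, row kept with r columns NULL.
- 5 row(s) from r found no l partner → padded with NULL.
After projecting and ordering:
l.city | r.code | l.branch | l.code
Chicago | NULL | TH | NULL
Kent | NULL | TH | LS
Oslo | NULL | TH | NU
Paris | NULL | TH | LS
NULL | DM | NULL | NULL
NULL | OC | NULL | NULL
NULL | OC | NULL | NULL
NULL | OC | NULL | NULL
NULL | NULL | TH | NU
NULL | NULL | NULL | NULL

(Chicago, NULL, TH, NULL); (Kent, NULL, TH, LS); (Oslo, NULL, TH, NU); (Paris, NULL, TH, LS); (NULL, DM, NULL, NULL); (NULL, OC, NULL, NULL); (NULL, OC, NULL, NULL); (NULL, OC, NULL, NULL); (NULL, NULL, TH, NU); (NULL, NULL, NULL, NULL)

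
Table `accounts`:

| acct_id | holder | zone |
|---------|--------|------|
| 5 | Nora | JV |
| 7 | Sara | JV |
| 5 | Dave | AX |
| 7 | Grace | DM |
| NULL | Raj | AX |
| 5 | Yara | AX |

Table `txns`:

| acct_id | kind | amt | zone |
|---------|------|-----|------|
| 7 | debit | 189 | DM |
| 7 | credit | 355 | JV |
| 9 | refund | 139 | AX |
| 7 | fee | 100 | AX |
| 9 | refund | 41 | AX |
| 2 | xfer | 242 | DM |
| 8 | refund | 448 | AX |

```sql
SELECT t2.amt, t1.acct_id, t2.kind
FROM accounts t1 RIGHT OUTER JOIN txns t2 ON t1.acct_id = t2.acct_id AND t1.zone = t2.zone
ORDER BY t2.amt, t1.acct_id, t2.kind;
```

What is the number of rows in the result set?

7

RIGHT JOIN keeps every row from `txns`; unmatched rows get NULL for `accounts`'s columns.
Matching on t1.acct_id = t2.acct_id AND t1.zone = t2.zone. A NULL in a compared column never satisfies the condition.
- t1 row (acct_id=5, zone=JV): no match.
- t1 row (acct_id=7, zone=JV): matches 1 t2 row(s) → 1 output row(s).
- t1 row (acct_id=5, zone=AX): no match.
- t1 row (acct_id=7, zone=DM): matches 1 t2 row(s) → 1 output row(s).
- t1 row (acct_id=NULL, zone=AX): no match.
- t1 row (acct_id=5, zone=AX): no match.
- 5 t2 row(s) had no t1 match → kept, t1 columns NULL.
Total: 2 matched + 5 padded = 7 rows.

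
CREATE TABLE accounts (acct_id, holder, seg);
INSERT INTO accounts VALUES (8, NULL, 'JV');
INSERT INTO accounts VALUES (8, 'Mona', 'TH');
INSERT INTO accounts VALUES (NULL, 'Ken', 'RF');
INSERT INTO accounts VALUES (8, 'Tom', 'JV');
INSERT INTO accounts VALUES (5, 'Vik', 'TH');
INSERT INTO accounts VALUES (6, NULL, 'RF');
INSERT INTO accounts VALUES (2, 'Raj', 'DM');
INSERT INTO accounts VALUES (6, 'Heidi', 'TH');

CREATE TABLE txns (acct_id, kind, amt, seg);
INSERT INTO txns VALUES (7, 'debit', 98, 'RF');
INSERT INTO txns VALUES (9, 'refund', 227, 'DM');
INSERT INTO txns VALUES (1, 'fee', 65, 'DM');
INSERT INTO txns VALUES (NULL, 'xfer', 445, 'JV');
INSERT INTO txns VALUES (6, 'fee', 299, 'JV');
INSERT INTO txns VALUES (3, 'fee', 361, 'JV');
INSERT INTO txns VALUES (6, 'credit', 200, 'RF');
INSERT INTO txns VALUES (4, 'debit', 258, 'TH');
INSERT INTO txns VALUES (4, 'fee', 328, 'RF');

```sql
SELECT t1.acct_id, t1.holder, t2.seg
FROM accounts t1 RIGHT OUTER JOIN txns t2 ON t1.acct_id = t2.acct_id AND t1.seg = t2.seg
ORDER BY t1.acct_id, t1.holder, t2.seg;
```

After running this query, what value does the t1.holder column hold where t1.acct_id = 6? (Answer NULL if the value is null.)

NULL

RIGHT JOIN keeps every row from `txns`; unmatched rows get NULL for `accounts`'s columns.
Matching on t1.acct_id = t2.acct_id AND t1.seg = t2.seg. A NULL in a compared column never satisfies the condition.
- t1 (acct_id=8, seg=JV) has no partner in t2.
- t1 (acct_id=8, seg=TH) has no partner in t2.
- t1 (acct_id=NULL, seg=RF) has no partner in t2.
- t1 (acct_id=8, seg=JV) has no partner in t2.
- t1 (acct_id=5, seg=TH) has no partner in t2.
- t1 (acct_id=6, seg=RF) pairs with 1 row(s) of t2.
- t1 (acct_id=2, seg=DM) has no partner in t2.
- t1 (acct_id=6, seg=TH) has no partner in t2.
- plus 8 unmatched t2 row(s), each kept with NULL t1 columns.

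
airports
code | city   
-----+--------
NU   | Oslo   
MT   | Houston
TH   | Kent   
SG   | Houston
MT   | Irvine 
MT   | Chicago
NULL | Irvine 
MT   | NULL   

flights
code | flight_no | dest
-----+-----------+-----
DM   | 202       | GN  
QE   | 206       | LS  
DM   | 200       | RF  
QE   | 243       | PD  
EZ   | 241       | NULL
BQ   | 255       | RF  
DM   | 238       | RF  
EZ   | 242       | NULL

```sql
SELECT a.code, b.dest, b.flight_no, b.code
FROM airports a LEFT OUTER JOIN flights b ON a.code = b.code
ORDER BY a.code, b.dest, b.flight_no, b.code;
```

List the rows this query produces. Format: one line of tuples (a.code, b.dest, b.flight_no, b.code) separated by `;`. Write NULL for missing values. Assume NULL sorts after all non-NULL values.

(MT, NULL, NULL, NULL); (MT, NULL, NULL, NULL); (MT, NULL, NULL, NULL); (MT, NULL, NULL, NULL); (NU, NULL, NULL, NULL); (SG, NULL, NULL, NULL); (TH, NULL, NULL, NULL); (NULL, NULL, NULL, NULL)

LEFT JOIN keeps every row from `airports`; unmatched rows get NULL for `flights`'s columns.
Matching on a.code = b.code. A NULL in a compared column never satisfies the condition.
- a row (code=NU): no match → kept, b columns NULL.
- a row (code=MT): no match → kept, b columns NULL.
- a row (code=TH): no match → kept, b columns NULL.
- a row (code=SG): no match → kept, b columns NULL.
- a row (code=MT): no match → kept, b columns NULL.
- a row (code=MT): no match → kept, b columns NULL.
- a row (code=NULL): no match → kept, b columns NULL.
- a row (code=MT): no match → kept, b columns NULL.
After projecting and ordering:
a.code | b.dest | b.flight_no | b.code
MT | NULL | NULL | NULL
MT | NULL | NULL | NULL
MT | NULL | NULL | NULL
MT | NULL | NULL | NULL
NU | NULL | NULL | NULL
SG | NULL | NULL | NULL
TH | NULL | NULL | NULL
NULL | NULL | NULL | NULL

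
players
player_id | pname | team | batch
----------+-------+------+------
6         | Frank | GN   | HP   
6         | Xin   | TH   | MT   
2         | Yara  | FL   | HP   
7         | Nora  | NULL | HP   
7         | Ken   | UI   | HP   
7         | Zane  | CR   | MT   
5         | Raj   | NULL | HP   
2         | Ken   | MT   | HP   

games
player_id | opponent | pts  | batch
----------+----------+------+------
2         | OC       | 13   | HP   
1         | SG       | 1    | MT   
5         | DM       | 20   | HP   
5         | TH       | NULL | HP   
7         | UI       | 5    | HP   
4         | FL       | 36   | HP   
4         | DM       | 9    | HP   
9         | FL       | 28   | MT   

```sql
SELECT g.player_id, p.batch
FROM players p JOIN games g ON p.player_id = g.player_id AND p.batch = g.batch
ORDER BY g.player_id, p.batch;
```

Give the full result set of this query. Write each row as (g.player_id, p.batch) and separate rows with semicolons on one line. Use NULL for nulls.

(2, HP); (2, HP); (5, HP); (5, HP); (7, HP); (7, HP)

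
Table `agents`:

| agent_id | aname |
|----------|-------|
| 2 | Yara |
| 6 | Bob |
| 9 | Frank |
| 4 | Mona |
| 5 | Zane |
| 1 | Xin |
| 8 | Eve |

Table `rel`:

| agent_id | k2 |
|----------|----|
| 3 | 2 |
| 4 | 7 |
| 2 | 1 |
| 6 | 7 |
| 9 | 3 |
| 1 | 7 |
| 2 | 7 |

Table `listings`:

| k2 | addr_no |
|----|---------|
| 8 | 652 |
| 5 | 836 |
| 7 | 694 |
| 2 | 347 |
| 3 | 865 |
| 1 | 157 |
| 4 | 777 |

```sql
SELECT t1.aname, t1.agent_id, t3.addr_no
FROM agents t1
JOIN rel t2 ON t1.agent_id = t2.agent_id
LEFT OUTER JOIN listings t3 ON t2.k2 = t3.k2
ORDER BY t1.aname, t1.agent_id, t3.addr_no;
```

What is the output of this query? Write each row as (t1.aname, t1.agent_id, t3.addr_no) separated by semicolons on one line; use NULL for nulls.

(Bob, 6, 694); (Frank, 9, 865); (Mona, 4, 694); (Xin, 1, 694); (Yara, 2, 157); (Yara, 2, 694)

Joins associate left-to-right: agents INNER JOIN rel on agent_id gives 6 intermediate row(s).
Then LEFT JOIN `listings t3` on k2: each of those 6 rows is kept; rows whose t2.k2 has no match in t3 get NULL for t3's columns.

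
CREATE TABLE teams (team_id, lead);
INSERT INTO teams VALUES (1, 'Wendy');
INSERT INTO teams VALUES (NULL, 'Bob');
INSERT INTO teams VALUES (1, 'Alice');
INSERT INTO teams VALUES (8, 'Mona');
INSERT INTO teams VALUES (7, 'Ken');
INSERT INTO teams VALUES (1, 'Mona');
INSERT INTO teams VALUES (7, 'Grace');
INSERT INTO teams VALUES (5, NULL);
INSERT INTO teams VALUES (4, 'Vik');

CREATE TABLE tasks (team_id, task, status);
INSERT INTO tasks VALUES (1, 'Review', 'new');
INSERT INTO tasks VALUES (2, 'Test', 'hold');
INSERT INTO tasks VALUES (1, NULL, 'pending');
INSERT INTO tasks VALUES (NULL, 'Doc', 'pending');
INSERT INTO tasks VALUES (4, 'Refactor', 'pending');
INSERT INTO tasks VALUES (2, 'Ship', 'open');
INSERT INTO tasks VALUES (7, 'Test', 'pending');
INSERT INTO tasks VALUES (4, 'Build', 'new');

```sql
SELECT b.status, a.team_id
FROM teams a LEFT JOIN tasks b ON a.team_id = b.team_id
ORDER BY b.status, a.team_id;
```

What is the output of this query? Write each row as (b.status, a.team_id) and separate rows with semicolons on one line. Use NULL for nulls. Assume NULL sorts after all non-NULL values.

(new, 1); (new, 1); (new, 1); (new, 4); (pending, 1); (pending, 1); (pending, 1); (pending, 4); (pending, 7); (pending, 7); (NULL, 5); (NULL, 8); (NULL, NULL)

LEFT JOIN keeps every row from `teams`; unmatched rows get NULL for `tasks`'s columns.
Matching on a.team_id = b.team_id. A NULL in a compared column never satisfies the condition.
Matched pairs: 10; unmatched a rows kept: 3.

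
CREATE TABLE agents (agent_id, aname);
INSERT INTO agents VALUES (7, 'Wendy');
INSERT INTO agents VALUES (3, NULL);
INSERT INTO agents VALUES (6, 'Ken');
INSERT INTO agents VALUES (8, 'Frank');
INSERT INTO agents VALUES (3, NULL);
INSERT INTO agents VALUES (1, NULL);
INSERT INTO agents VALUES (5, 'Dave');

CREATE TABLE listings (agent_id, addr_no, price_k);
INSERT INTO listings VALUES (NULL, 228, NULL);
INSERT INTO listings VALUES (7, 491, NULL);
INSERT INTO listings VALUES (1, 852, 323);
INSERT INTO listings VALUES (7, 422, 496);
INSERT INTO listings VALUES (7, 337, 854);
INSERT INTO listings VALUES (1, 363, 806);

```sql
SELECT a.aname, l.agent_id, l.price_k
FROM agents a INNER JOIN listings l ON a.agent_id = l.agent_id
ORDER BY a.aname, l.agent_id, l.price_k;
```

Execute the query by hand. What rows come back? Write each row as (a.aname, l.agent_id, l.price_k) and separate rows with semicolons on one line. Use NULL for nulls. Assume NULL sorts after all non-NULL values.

INNER JOIN keeps only pairs where the ON condition holds.
Matching on a.agent_id = l.agent_id. A NULL in a compared column never satisfies the condition.
Matched pairs: 5.

(Wendy, 7, 496); (Wendy, 7, 854); (Wendy, 7, NULL); (NULL, 1, 323); (NULL, 1, 806)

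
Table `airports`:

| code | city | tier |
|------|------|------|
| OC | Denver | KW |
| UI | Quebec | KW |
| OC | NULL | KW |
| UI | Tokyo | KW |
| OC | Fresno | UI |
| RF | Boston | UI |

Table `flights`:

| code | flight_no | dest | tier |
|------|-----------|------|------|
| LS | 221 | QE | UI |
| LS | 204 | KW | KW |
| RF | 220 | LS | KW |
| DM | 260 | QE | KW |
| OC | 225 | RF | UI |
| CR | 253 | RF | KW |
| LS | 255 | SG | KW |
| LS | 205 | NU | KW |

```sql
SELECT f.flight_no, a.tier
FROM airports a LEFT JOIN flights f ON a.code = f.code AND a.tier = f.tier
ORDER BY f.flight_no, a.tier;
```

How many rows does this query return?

6

LEFT JOIN keeps every row from `airports`; unmatched rows get NULL for `flights`'s columns.
Matching on a.code = f.code AND a.tier = f.tier.
- a[0] code=OC, tier=KW → no match; kept with NULLs on the f side.
- a[1] code=UI, tier=KW → no match; kept with NULLs on the f side.
- a[2] code=OC, tier=KW → no match; kept with NULLs on the f side.
- a[3] code=UI, tier=KW → no match; kept with NULLs on the f side.
- a[4] code=OC, tier=UI → 1 match(es) in f → 1 row(s).
- a[5] code=RF, tier=UI → no match; kept with NULLs on the f side.
Total: 1 matched + 5 padded = 6 rows.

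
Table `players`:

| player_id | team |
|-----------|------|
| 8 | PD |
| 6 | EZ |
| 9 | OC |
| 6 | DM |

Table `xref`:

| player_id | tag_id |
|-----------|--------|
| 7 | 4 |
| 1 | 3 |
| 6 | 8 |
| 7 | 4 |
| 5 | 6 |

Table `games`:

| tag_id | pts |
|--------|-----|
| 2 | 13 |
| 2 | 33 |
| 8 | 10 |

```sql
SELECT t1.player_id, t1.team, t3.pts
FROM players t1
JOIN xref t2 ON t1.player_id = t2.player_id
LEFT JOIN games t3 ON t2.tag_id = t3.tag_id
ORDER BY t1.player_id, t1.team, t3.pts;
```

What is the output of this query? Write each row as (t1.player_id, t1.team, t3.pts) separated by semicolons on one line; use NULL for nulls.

Step 1 — t1 INNER JOIN t2 on player_id → 2 row(s).
Then LEFT JOIN `games t3` on tag_id: each of those 2 rows is kept; rows whose t2.tag_id has no match in t3 get NULL for t3's columns.

(6, DM, 10); (6, EZ, 10)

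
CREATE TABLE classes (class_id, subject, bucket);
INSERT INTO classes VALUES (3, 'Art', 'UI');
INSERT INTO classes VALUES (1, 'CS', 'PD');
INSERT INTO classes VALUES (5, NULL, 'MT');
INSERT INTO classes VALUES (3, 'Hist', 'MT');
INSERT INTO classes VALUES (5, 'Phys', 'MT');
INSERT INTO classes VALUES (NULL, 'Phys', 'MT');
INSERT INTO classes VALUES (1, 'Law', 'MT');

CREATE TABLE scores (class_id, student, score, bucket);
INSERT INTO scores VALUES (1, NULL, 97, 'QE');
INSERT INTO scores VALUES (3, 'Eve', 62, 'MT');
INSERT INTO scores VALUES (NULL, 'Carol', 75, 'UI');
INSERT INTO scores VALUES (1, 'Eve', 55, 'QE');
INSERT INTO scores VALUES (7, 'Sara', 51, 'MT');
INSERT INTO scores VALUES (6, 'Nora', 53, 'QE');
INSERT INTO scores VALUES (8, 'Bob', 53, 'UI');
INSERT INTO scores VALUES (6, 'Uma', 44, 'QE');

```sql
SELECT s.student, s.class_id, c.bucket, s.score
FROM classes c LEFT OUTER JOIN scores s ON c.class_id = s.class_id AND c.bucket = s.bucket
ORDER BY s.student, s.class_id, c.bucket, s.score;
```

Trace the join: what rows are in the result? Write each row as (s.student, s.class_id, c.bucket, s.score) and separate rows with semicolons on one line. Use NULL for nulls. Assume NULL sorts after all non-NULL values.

(Eve, 3, MT, 62); (NULL, NULL, MT, NULL); (NULL, NULL, MT, NULL); (NULL, NULL, MT, NULL); (NULL, NULL, MT, NULL); (NULL, NULL, PD, NULL); (NULL, NULL, UI, NULL)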